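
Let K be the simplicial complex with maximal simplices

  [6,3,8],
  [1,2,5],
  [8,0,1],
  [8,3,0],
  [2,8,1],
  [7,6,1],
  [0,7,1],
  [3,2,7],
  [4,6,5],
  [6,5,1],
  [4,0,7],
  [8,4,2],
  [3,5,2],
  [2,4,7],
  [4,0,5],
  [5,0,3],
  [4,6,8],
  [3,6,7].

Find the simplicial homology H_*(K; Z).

H_0 ≅ Z,  H_1 ≅ Z^2,  H_2 ≅ Z.

Take the total order 0 < 1 < 2 < 3 < 4 < 5 < 6 < 7 < 8 on the vertex set. Then K (dimension 2) consists of the simplices:

  0-simplices (9): [0], [1], [2], [3], [4], [5], [6], [7], [8]
  1-simplices (27): (27 of them)
  2-simplices (18): [0,1,7], [0,1,8], [0,3,5], [0,3,8], [0,4,5], [0,4,7], [1,2,5], [1,2,8], [1,5,6], [1,6,7], [2,3,5], [2,3,7], [2,4,7], [2,4,8], [3,6,7], [3,6,8], [4,5,6], [4,6,8]

so the chain groups are C_0 ≅ Z^9, C_1 ≅ Z^27, C_2 ≅ Z^18.

Boundary ∂_1: C_1 → C_0 sends each edge [p,q] (with p < q) to q − p.
This gives a 9×27 integer matrix of rank 8; reducing to Smith normal form yields diagonal entries (1,1,1,1,1,1,1,1).

Boundary ∂_2: C_2 → C_1 sends each 2-simplex [p,q,r] to [q,r] − [p,r] + [p,q]. For instance
  ∂[0,1,8] = [1,8] − [0,8] + [0,1],
  ∂[1,2,8] = [2,8] − [1,8] + [1,2].
The 27×18 boundary matrix has rank 17 and Smith normal form diag(1,1,1,1,1,1,1,1,1,1,1,1,1,1,1,1,1).

Now H_k = ker ∂_k / im ∂_{k+1}, so:

  H_0: rank C_0 − rank ∂_1 = 9 − 8 = 1, and the invariant factors of ∂_1 are all 1, so H_0 = Z.
  H_1: rank ker ∂_1 − rank ∂_2 = (27 − 8) − 17 = 2, and the invariant factors of ∂_2 are all 1, so H_1 = Z^2.
  H_2: rank ker ∂_2 − rank ∂_3 = (18 − 17) − 0 = 1, and there is no ∂_3, so H_2 = Z.

(K is a triangulation of the torus T^2.)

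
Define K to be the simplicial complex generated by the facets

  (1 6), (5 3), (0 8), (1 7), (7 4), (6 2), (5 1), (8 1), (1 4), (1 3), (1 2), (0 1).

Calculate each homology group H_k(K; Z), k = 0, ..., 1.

H_0 ≅ Z,  H_1 ≅ Z^4.

Fix the vertex order 0 < 1 < 2 < 3 < 4 < 5 < 6 < 7 < 8 and write every simplex with vertices in increasing order. Then dim K = 1 and the simplices of K are:

  0-simplices (9): [0], [1], [2], [3], [4], [5], [6], [7], [8]
  1-simplices (12): [0,1], [0,8], [1,2], [1,3], [1,4], [1,5], [1,6], [1,7], [1,8], [2,6], [3,5], [4,7]

Hence C_0 ≅ Z^9, C_1 ≅ Z^12.

∂_1: C_1 → C_0 maps an edge to its endpoints' difference, ∂[p,q] = q − p. For instance
  ∂[1,6] = [6] − [1].
The 9×12 boundary matrix has rank 8 and Smith normal form diag(1,1,1,1,1,1,1,1).

Computing H_k = (kernel of ∂_k) / (image of ∂_{k+1}):

  H_0: rank C_0 − rank ∂_1 = 9 − 8 = 1, and the invariant factors of ∂_1 are all 1, so H_0 = Z.
  H_1: rank ker ∂_1 − rank ∂_2 = (12 − 8) − 0 = 4, and there is no ∂_2, so H_1 = Z^4.

(K is a triangulation of a wedge of 4 circles.)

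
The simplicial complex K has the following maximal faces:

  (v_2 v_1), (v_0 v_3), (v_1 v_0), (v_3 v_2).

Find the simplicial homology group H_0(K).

We work with the vertex ordering v_0 < v_1 < v_2 < v_3. The simplices of K, each written with vertices in increasing order, are:

  0-simplices (4): [v_0], [v_1], [v_2], [v_3]
  1-simplices (4): [v_0,v_1], [v_0,v_3], [v_1,v_2], [v_2,v_3]

Hence C_0 ≅ Z^4, C_1 ≅ Z^4.

The boundary map ∂_1: C_1 → C_0 is given by ∂[p,q] = [q] − [p].
As a 4×4 matrix over Z this has rank 3, with invariant factors (1,1,1).

Computing H_k = (kernel of ∂_k) / (image of ∂_{k+1}):

  H_0: rank C_0 − rank ∂_1 = 4 − 3 = 1, and the invariant factors of ∂_1 are all 1, so H_0 ≅ Z.

(K is a triangulation of the circle S^1.)

H_0 = Z.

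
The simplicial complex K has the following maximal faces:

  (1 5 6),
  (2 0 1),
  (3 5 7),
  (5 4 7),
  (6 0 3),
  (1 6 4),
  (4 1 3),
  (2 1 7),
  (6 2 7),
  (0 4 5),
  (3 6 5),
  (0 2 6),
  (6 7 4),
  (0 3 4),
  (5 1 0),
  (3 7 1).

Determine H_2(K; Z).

Order the vertices as 0 < 1 < 2 < 3 < 4 < 5 < 6 < 7. Listing each simplex with vertices in this order, K has dimension 2 with simplices:

  0-simplices (8): [0], [1], [2], [3], [4], [5], [6], [7]
  1-simplices (24): (24 of them)
  2-simplices (16): [0,1,2], [0,1,5], [0,2,6], [0,3,4], [0,3,6], [0,4,5], [1,2,7], [1,3,4], [1,3,7], [1,4,6], [1,5,6], [2,6,7], [3,5,6], [3,5,7], [4,5,7], [4,6,7]

Hence C_0 ≅ Z^8, C_1 ≅ Z^24, C_2 ≅ Z^16.

The boundary map ∂_1: C_1 → C_0 is given by ∂[p,q] = [q] − [p]. For instance
  ∂[4,7] = [7] − [4].
This gives a 8×24 integer matrix of rank 7; reducing to Smith normal form yields diagonal entries (1,1,1,1,1,1,1).

∂_2: C_2 → C_1 sends each 2-simplex [p,q,r] to [q,r] − [p,r] + [p,q]. For instance
  ∂[1,2,7] = [2,7] − [1,7] + [1,2],
  ∂[4,6,7] = [6,7] − [4,7] + [4,6].
This gives a 24×16 integer matrix of rank 15; reducing to Smith normal form yields diagonal entries (1,1,1,1,1,1,1,1,1,1,1,1,1,1,1).

From H_k ≅ ker(∂_k) / im(∂_{k+1}) we obtain:

  H_2: rank ker ∂_2 − rank ∂_3 = (16 − 15) − 0 = 1, and there is no ∂_3, so H_2 ≅ Z.

H_2 = Z.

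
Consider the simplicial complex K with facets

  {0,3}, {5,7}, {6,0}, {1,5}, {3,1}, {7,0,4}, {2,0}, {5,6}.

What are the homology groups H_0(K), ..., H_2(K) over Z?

H_0 ≅ Z,  H_1 ≅ Z^2,  H_2 = 0.

We work with the vertex ordering 0 < 1 < 2 < 3 < 4 < 5 < 6 < 7. The simplices of K, each written with vertices in increasing order, are:

  0-simplices (8): [0], [1], [2], [3], [4], [5], [6], [7]
  1-simplices (10): [0,2], [0,3], [0,4], [0,6], [0,7], [1,3], [1,5], [4,7], [5,6], [5,7]
  2-simplices (1): [0,4,7]

Hence C_0 ≅ Z^8, C_1 ≅ Z^10, C_2 ≅ Z^1.

Boundary ∂_1: C_1 → C_0 sends each edge [p,q] (with p < q) to q − p.
This gives a 8×10 integer matrix of rank 7; reducing to Smith normal form yields diagonal entries (1,1,1,1,1,1,1).

∂_2: C_2 → C_1 maps a triangle to the signed sum of its edges. For instance
  ∂[0,4,7] = [4,7] − [0,7] + [0,4].
The 10×1 boundary matrix has rank 1 and Smith normal form diag(1).

From H_k ≅ ker(∂_k) / im(∂_{k+1}) we obtain:

  H_0: rank C_0 − rank ∂_1 = 8 − 7 = 1, and the invariant factors of ∂_1 are all 1, so H_0 ≅ Z.
  H_1: rank ker ∂_1 − rank ∂_2 = (10 − 7) − 1 = 2, and the invariant factors of ∂_2 are all 1, so H_1 ≅ Z^2.
  H_2: rank ker ∂_2 − rank ∂_3 = (1 − 1) − 0 = 0, and there is no ∂_3, so H_2 ≅ 0.

As a check, the Euler characteristic is 8 − 10 + 1 = -1, which agrees with 1 − 2 + 0 = -1.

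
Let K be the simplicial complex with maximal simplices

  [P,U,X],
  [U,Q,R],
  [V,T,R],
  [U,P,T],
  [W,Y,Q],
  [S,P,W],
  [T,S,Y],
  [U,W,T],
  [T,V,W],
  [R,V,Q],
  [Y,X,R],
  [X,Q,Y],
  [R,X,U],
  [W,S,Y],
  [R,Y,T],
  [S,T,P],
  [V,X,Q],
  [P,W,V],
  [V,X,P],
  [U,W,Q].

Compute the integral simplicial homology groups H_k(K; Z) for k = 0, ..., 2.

H_0 = Z,  H_1 = Z × Z/2,  H_2 = 0.

Order the vertices as P < Q < R < S < T < U < V < W < X < Y. Listing each simplex with vertices in this order, K has dimension 2 with simplices:

  0-simplices (10): P, Q, R, S, T, U, V, W, X, Y
  1-simplices (30): PS, PT, PU, PV, PW, PX, QR, QU, QV, QW, QX, QY, RT, RU, RV, RX, RY, ST, SW, SY, TU, TV, TW, TY, UW, UX, VW, VX, WY, XY
  2-simplices (20): PST, PSW, PTU, PUX, PVW, PVX, QRU, QRV, QUW, QVX, QWY, QXY, RTV, RTY, RUX, RXY, STY, SWY, TUW, TVW

Hence C_0 ≅ Z^10, C_1 ≅ Z^30, C_2 ≅ Z^20.

Boundary ∂_1: C_1 → C_0 sends each edge [p,q] (with p < q) to q − p.
The 10×30 boundary matrix has rank 9 and Smith normal form diag(1,1,1,1,1,1,1,1,1).

Boundary ∂_2: C_2 → C_1 sends each 2-simplex [p,q,r] to [q,r] − [p,r] + [p,q]. For instance
  ∂SWY = WY − SY + SW,
  ∂QUW = UW − QW + QU.
The resulting 30×20 matrix has rank 20, and its Smith normal form has invariant factors (1,1,1,1,1,1,1,1,1,1,1,1,1,1,1,1,1,1,1,2).

Computing H_k = (kernel of ∂_k) / (image of ∂_{k+1}):

  H_0: rank C_0 − rank ∂_1 = 10 − 9 = 1, and the invariant factors of ∂_1 are all 1, so H_0 ≅ Z.
  H_1: rank ker ∂_1 − rank ∂_2 = (30 − 9) − 20 = 1, and ∂_2 has invariant factor 2 > 1, so H_1 ≅ Z × Z/2.
  H_2: rank ker ∂_2 − rank ∂_3 = (20 − 20) − 0 = 0, and there is no ∂_3, so H_2 ≅ 0.

As a check, the Euler characteristic is 10 − 30 + 20 = 0, which agrees with 1 − 1 + 0 = 0.
(K is a triangulation of the Klein bottle.)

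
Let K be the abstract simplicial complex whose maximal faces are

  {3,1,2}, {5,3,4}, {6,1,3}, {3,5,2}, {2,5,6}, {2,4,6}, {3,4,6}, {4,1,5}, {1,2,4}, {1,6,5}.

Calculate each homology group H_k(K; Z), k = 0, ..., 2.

K has 6 vertices, 15 edges, 10 triangles.
rank ∂_0 = 0, rank ∂_1 = 5 ⇒ b_0 = 6 − 0 − 5 = 1; all invariant factors of ∂_1 are 1 so no torsion. So H_0 ≅ Z.
rank ∂_1 = 5, rank ∂_2 = 10 ⇒ b_1 = 15 − 5 − 10 = 0; ∂_2 has invariant factor(s) [2] giving torsion. So H_1 ≅ Z/2.
rank ∂_2 = 10, rank ∂_3 = 0 ⇒ b_2 = 10 − 10 − 0 = 0. So H_2 ≅ 0.

H_0 = Z,  H_1 = Z/2,  H_2 = 0.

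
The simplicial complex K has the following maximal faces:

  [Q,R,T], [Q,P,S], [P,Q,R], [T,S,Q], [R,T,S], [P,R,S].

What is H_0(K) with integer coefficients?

We work with the vertex ordering P < Q < R < S < T. The simplices of K, each written with vertices in increasing order, are:

  0-simplices (5): P, Q, R, S, T
  1-simplices (9): PQ, PR, PS, QR, QS, QT, RS, RT, ST
  2-simplices (6): PQR, PQS, PRS, QRT, QST, RST

Hence C_0 ≅ Z^5, C_1 ≅ Z^9, C_2 ≅ Z^6.

∂_1: C_1 → C_0 is given by ∂[p,q] = [q] − [p]. For instance
  ∂QT = T − Q.
The resulting 5×9 matrix has rank 4, and its Smith normal form has invariant factors (1,1,1,1).

Boundary ∂_2: C_2 → C_1 maps a triangle to the signed sum of its edges. For instance
  ∂QST = ST − QT + QS,
  ∂PRS = RS − PS + PR.
This gives a 9×6 integer matrix of rank 5; reducing to Smith normal form yields diagonal entries (1,1,1,1,1).

Now H_k = ker ∂_k / im ∂_{k+1}, so:

  H_0: rank C_0 − rank ∂_1 = 5 − 4 = 1, and the invariant factors of ∂_1 are all 1, so H_0 ≅ Z.

H_0 ≅ Z.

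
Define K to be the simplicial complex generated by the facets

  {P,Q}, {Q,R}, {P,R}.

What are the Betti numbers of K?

b_0 = 1, b_1 = 1.

K has 3 vertices, 3 edges.
rank ∂_0 = 0, rank ∂_1 = 2 ⇒ b_0 = 3 − 0 − 2 = 1; all invariant factors of ∂_1 are 1 so no torsion. So H_0 ≅ Z.
rank ∂_1 = 2, rank ∂_2 = 0 ⇒ b_1 = 3 − 2 − 0 = 1. So H_1 ≅ Z.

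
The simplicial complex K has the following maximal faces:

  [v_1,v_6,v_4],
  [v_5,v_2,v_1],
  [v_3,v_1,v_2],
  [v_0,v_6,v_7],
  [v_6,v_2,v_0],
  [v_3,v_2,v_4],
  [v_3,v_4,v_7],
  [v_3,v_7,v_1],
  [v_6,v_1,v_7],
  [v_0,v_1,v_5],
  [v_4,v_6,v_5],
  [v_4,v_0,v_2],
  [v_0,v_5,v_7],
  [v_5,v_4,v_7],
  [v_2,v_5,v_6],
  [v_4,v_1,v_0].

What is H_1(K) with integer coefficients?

H_1 = Z^2.

Fix the vertex order v_0 < v_1 < v_2 < v_3 < v_4 < v_5 < v_6 < v_7 and write every simplex with vertices in increasing order. Then dim K = 2 and the simplices of K are:

  0-simplices (8): [v_0], [v_1], [v_2], [v_3], [v_4], [v_5], [v_6], [v_7]
  1-simplices (24): (24 of them)
  2-simplices (16): (16 of them)

giving chain groups C_0 ≅ Z^8, C_1 ≅ Z^24, C_2 ≅ Z^16.

Boundary ∂_1: C_1 → C_0 maps an edge to its endpoints' difference, ∂[p,q] = q − p.
The 8×24 boundary matrix has rank 7 and Smith normal form diag(1,1,1,1,1,1,1).

Boundary ∂_2: C_2 → C_1 acts by ∂[p,q,r] = [q,r] − [p,r] + [p,q]. For instance
  ∂[v_1,v_3,v_7] = [v_3,v_7] − [v_1,v_7] + [v_1,v_3],
  ∂[v_0,v_2,v_4] = [v_2,v_4] − [v_0,v_4] + [v_0,v_2].
As a 24×16 matrix over Z this has rank 15, with invariant factors (1,1,1,1,1,1,1,1,1,1,1,1,1,1,1).

Computing H_k = (kernel of ∂_k) / (image of ∂_{k+1}):

  H_1: rank ker ∂_1 − rank ∂_2 = (24 − 7) − 15 = 2, and the invariant factors of ∂_2 are all 1, so H_1 = Z^2.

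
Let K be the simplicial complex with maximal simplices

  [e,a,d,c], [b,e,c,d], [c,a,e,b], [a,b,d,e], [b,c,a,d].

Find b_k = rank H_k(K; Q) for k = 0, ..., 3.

Fix the vertex order a < b < c < d < e and write every simplex with vertices in increasing order. Then dim K = 3 and the simplices of K are:

  0-simplices (5): a, b, c, d, e
  1-simplices (10): ab, ac, ad, ae, bc, bd, be, cd, ce, de
  2-simplices (10): abc, abd, abe, acd, ace, ade, bcd, bce, bde, cde
  3-simplices (5): abcd, abce, abde, acde, bcde

so the chain groups are C_0 ≅ Z^5, C_1 ≅ Z^10, C_2 ≅ Z^10, C_3 ≅ Z^5.

The boundary map ∂_1: C_1 → C_0 sends each edge [p,q] (with p < q) to q − p. For instance
  ∂ac = c − a.
The 5×10 boundary matrix has rank 4 and Smith normal form diag(1,1,1,1).

∂_2: C_2 → C_1 maps a triangle to the signed sum of its edges. For instance
  ∂bcd = cd − bd + bc,
  ∂bde = de − be + bd.
This gives a 10×10 integer matrix of rank 6; reducing to Smith normal form yields diagonal entries (1,1,1,1,1,1).

The boundary map ∂_3: C_3 → C_2 sends each 3-simplex σ to the alternating sum Σ_i (−1)^i (σ with its i-th vertex removed). For instance
  ∂abcd = bcd − acd + abd − abc,
  ∂bcde = cde − bde + bce − bcd.
As a 10×5 matrix over Z this has rank 4, with invariant factors (1,1,1,1).

Now H_k = ker ∂_k / im ∂_{k+1}, so:

  H_0: rank C_0 − rank ∂_1 = 5 − 4 = 1, and the invariant factors of ∂_1 are all 1, so H_0 ≅ Z.
  H_1: rank ker ∂_1 − rank ∂_2 = (10 − 4) − 6 = 0, and the invariant factors of ∂_2 are all 1, so H_1 ≅ 0.
  H_2: rank ker ∂_2 − rank ∂_3 = (10 − 6) − 4 = 0, and the invariant factors of ∂_3 are all 1, so H_2 ≅ 0.
  H_3: rank ker ∂_3 − rank ∂_4 = (5 − 4) − 0 = 1, and there is no ∂_4, so H_3 ≅ Z.

Hence the Betti numbers are b_0 = 1, b_1 = 0, b_2 = 0, b_3 = 1.

b_0 = 1, b_1 = 0, b_2 = 0, b_3 = 1.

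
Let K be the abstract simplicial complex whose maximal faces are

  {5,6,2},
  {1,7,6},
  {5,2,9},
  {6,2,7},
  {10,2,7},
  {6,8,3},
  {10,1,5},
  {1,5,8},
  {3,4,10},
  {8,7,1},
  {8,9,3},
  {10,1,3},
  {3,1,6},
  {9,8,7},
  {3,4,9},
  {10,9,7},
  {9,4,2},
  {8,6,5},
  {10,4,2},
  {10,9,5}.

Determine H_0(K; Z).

Take the total order 1 < 2 < 3 < 4 < 5 < 6 < 7 < 8 < 9 < 10 on the vertex set. Then K (dimension 2) consists of the simplices:

  0-simplices (10): [1], [2], [3], [4], [5], [6], [7], [8], [9], [10]
  1-simplices (30): (30 of them)
  2-simplices (20): (20 of them)

giving chain groups C_0 ≅ Z^10, C_1 ≅ Z^30, C_2 ≅ Z^20.

Boundary ∂_1: C_1 → C_0 is given by ∂[p,q] = [q] − [p]. For instance
  ∂[5,6] = [6] − [5].
As a 10×30 matrix over Z this has rank 9, with invariant factors (1,1,1,1,1,1,1,1,1).

∂_2: C_2 → C_1 maps a triangle to the signed sum of its edges. For instance
  ∂[1,6,7] = [6,7] − [1,7] + [1,6],
  ∂[2,5,6] = [5,6] − [2,6] + [2,5].
The 30×20 boundary matrix has rank 20 and Smith normal form diag(1,1,1,1,1,1,1,1,1,1,1,1,1,1,1,1,1,1,1,2).

Now H_k = ker ∂_k / im ∂_{k+1}, so:

  H_0: rank C_0 − rank ∂_1 = 10 − 9 = 1, and the invariant factors of ∂_1 are all 1, so H_0 ≅ Z.

H_0 ≅ Z.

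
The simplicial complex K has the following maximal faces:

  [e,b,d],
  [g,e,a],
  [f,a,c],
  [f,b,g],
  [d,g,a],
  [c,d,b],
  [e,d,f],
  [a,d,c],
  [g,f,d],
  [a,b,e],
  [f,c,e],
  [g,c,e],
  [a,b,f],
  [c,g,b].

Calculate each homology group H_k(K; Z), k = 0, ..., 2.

Order the vertices as a < b < c < d < e < f < g. Listing each simplex with vertices in this order, K has dimension 2 with simplices:

  0-simplices (7): a, b, c, d, e, f, g
  1-simplices (21): ab, ac, ad, ae, af, ag, bc, bd, be, bf, bg, cd, ce, cf, cg, de, df, dg, ef, eg, fg
  2-simplices (14): abe, abf, acd, acf, adg, aeg, bcd, bcg, bde, bfg, cef, ceg, def, dfg

Hence C_0 ≅ Z^7, C_1 ≅ Z^21, C_2 ≅ Z^14.

Boundary ∂_1: C_1 → C_0 is given by ∂[p,q] = [q] − [p].
This gives a 7×21 integer matrix of rank 6; reducing to Smith normal form yields diagonal entries (1,1,1,1,1,1).

∂_2: C_2 → C_1 sends each 2-simplex [p,q,r] to [q,r] − [p,r] + [p,q]. For instance
  ∂abe = be − ae + ab,
  ∂adg = dg − ag + ad.
The 21×14 boundary matrix has rank 13 and Smith normal form diag(1,1,1,1,1,1,1,1,1,1,1,1,1).

Now H_k = ker ∂_k / im ∂_{k+1}, so:

  H_0: rank C_0 − rank ∂_1 = 7 − 6 = 1, and the invariant factors of ∂_1 are all 1, so H_0 = Z.
  H_1: rank ker ∂_1 − rank ∂_2 = (21 − 6) − 13 = 2, and the invariant factors of ∂_2 are all 1, so H_1 = Z^2.
  H_2: rank ker ∂_2 − rank ∂_3 = (14 − 13) − 0 = 1, and there is no ∂_3, so H_2 = Z.

As a check, the Euler characteristic is 7 − 21 + 14 = 0, which agrees with 1 − 2 + 1 = 0.
(K is a triangulation of the torus T^2.)

H_0 ≅ Z,  H_1 ≅ Z^2,  H_2 ≅ Z.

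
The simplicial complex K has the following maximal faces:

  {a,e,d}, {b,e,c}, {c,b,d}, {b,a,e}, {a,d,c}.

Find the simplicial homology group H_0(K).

Fix the vertex order a < b < c < d < e and write every simplex with vertices in increasing order. Then dim K = 2 and the simplices of K are:

  0-simplices (5): a, b, c, d, e
  1-simplices (10): ab, ac, ad, ae, bc, bd, be, cd, ce, de
  2-simplices (5): abe, acd, ade, bcd, bce

Hence C_0 ≅ Z^5, C_1 ≅ Z^10, C_2 ≅ Z^5.

∂_1: C_1 → C_0 sends each edge [p,q] (with p < q) to q − p. For instance
  ∂ad = d − a.
The 5×10 boundary matrix has rank 4 and Smith normal form diag(1,1,1,1).

The boundary map ∂_2: C_2 → C_1 maps a triangle to the signed sum of its edges. For instance
  ∂acd = cd − ad + ac,
  ∂bcd = cd − bd + bc.
The resulting 10×5 matrix has rank 5, and its Smith normal form has invariant factors (1,1,1,1,1).

Computing H_k = (kernel of ∂_k) / (image of ∂_{k+1}):

  H_0: rank C_0 − rank ∂_1 = 5 − 4 = 1, and the invariant factors of ∂_1 are all 1, so H_0 = Z.

H_0 ≅ Z.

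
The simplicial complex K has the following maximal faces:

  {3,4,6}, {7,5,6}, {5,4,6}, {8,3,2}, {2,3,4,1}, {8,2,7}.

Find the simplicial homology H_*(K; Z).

H_0 = Z,  H_1 = Z,  H_2 = 0,  H_3 = 0.

Take the total order 1 < 2 < 3 < 4 < 5 < 6 < 7 < 8 on the vertex set. Then K (dimension 3) consists of the simplices:

  0-simplices (8): [1], [2], [3], [4], [5], [6], [7], [8]
  1-simplices (16): [1,2], [1,3], [1,4], [2,3], [2,4], [2,7], [2,8], [3,4], [3,6], [3,8], [4,5], [4,6], [5,6], [5,7], [6,7], [7,8]
  2-simplices (9): [1,2,3], [1,2,4], [1,3,4], [2,3,4], [2,3,8], [2,7,8], [3,4,6], [4,5,6], [5,6,7]
  3-simplices (1): [1,2,3,4]

giving chain groups C_0 ≅ Z^8, C_1 ≅ Z^16, C_2 ≅ Z^9, C_3 ≅ Z^1.

∂_1: C_1 → C_0 maps an edge to its endpoints' difference, ∂[p,q] = q − p.
As a 8×16 matrix over Z this has rank 7, with invariant factors (1,1,1,1,1,1,1).

∂_2: C_2 → C_1 maps a triangle to the signed sum of its edges. For instance
  ∂[2,7,8] = [7,8] − [2,8] + [2,7],
  ∂[4,5,6] = [5,6] − [4,6] + [4,5].
The resulting 16×9 matrix has rank 8, and its Smith normal form has invariant factors (1,1,1,1,1,1,1,1).

∂_3: C_3 → C_2 sends each 3-simplex σ to the alternating sum Σ_i (−1)^i (σ with its i-th vertex removed). For instance
  ∂[1,2,3,4] = [2,3,4] − [1,3,4] + [1,2,4] − [1,2,3].
The 9×1 boundary matrix has rank 1 and Smith normal form diag(1).

Computing H_k = (kernel of ∂_k) / (image of ∂_{k+1}):

  H_0: rank C_0 − rank ∂_1 = 8 − 7 = 1, and the invariant factors of ∂_1 are all 1, so H_0 = Z.
  H_1: rank ker ∂_1 − rank ∂_2 = (16 − 7) − 8 = 1, and the invariant factors of ∂_2 are all 1, so H_1 = Z.
  H_2: rank ker ∂_2 − rank ∂_3 = (9 − 8) − 1 = 0, and the invariant factors of ∂_3 are all 1, so H_2 = 0.
  H_3: rank ker ∂_3 − rank ∂_4 = (1 − 1) − 0 = 0, and there is no ∂_4, so H_3 = 0.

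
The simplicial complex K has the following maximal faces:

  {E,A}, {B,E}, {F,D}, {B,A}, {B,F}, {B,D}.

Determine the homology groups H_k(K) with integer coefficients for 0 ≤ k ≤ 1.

H_0 ≅ Z,  H_1 ≅ Z^2.

Take the total order A < B < D < E < F on the vertex set. Then K (dimension 1) consists of the simplices:

  0-simplices (5): A, B, D, E, F
  1-simplices (6): AB, AE, BD, BE, BF, DF

Hence C_0 ≅ Z^5, C_1 ≅ Z^6.

The boundary map ∂_1: C_1 → C_0 maps an edge to its endpoints' difference, ∂[p,q] = q − p.
The 5×6 boundary matrix has rank 4 and Smith normal form diag(1,1,1,1).

Now H_k = ker ∂_k / im ∂_{k+1}, so:

  H_0: rank C_0 − rank ∂_1 = 5 − 4 = 1, and the invariant factors of ∂_1 are all 1, so H_0 ≅ Z.
  H_1: rank ker ∂_1 − rank ∂_2 = (6 − 4) − 0 = 2, and there is no ∂_2, so H_1 ≅ Z^2.

(K is a triangulation of a wedge of 2 circles.)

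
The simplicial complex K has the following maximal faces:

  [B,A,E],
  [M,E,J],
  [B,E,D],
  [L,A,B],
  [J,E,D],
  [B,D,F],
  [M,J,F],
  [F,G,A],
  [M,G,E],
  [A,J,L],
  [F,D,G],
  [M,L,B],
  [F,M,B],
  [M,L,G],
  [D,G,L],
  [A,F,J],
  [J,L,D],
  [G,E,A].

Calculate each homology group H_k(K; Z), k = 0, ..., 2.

We work with the vertex ordering A < B < D < E < F < G < J < L < M. The simplices of K, each written with vertices in increasing order, are:

  0-simplices (9): A, B, D, E, F, G, J, L, M
  1-simplices (27): AB, AE, AF, AG, AJ, AL, BD, BE, BF, BL, BM, DE, DF, DG, DJ, DL, EG, EJ, EM, FG, FJ, FM, GL, GM, JL, JM, LM
  2-simplices (18): ABE, ABL, AEG, AFG, AFJ, AJL, BDE, BDF, BFM, BLM, DEJ, DFG, DGL, DJL, EGM, EJM, FJM, GLM

Hence C_0 ≅ Z^9, C_1 ≅ Z^27, C_2 ≅ Z^18.

The boundary map ∂_1: C_1 → C_0 maps an edge to its endpoints' difference, ∂[p,q] = q − p. For instance
  ∂JL = L − J.
The 9×27 boundary matrix has rank 8 and Smith normal form diag(1,1,1,1,1,1,1,1).

∂_2: C_2 → C_1 sends each 2-simplex [p,q,r] to [q,r] − [p,r] + [p,q]. For instance
  ∂AFJ = FJ − AJ + AF,
  ∂AJL = JL − AL + AJ.
This gives a 27×18 integer matrix of rank 17; reducing to Smith normal form yields diagonal entries (1,1,1,1,1,1,1,1,1,1,1,1,1,1,1,1,1).

Now H_k = ker ∂_k / im ∂_{k+1}, so:

  H_0: rank C_0 − rank ∂_1 = 9 − 8 = 1, and the invariant factors of ∂_1 are all 1, so H_0 ≅ Z.
  H_1: rank ker ∂_1 − rank ∂_2 = (27 − 8) − 17 = 2, and the invariant factors of ∂_2 are all 1, so H_1 ≅ Z^2.
  H_2: rank ker ∂_2 − rank ∂_3 = (18 − 17) − 0 = 1, and there is no ∂_3, so H_2 ≅ Z.

As a check, the Euler characteristic is 9 − 27 + 18 = 0, which agrees with 1 − 2 + 1 = 0.

H_0 ≅ Z,  H_1 ≅ Z^2,  H_2 ≅ Z.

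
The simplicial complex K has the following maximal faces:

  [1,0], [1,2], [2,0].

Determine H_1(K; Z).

Order the vertices as 0 < 1 < 2. Listing each simplex with vertices in this order, K has dimension 1 with simplices:

  0-simplices (3): [0], [1], [2]
  1-simplices (3): [0,1], [0,2], [1,2]

Hence C_0 ≅ Z^3, C_1 ≅ Z^3.

The boundary map ∂_1: C_1 → C_0 maps an edge to its endpoints' difference, ∂[p,q] = q − p.
This gives a 3×3 integer matrix of rank 2; reducing to Smith normal form yields diagonal entries (1,1).

Reading off H_k = ker ∂_k / im ∂_{k+1}:

  H_1: rank ker ∂_1 − rank ∂_2 = (3 − 2) − 0 = 1, and there is no ∂_2, so H_1 ≅ Z.

(K is a triangulation of the circle S^1.)

H_1 = Z.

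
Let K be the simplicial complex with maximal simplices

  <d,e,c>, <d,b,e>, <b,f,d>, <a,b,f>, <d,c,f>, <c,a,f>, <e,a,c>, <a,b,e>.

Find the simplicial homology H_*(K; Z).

K has 6 vertices, 12 edges, 8 triangles.
rank ∂_0 = 0, rank ∂_1 = 5 ⇒ b_0 = 6 − 0 − 5 = 1; all invariant factors of ∂_1 are 1 so no torsion. So H_0 = Z.
rank ∂_1 = 5, rank ∂_2 = 7 ⇒ b_1 = 12 − 5 − 7 = 0; all invariant factors of ∂_2 are 1 so no torsion. So H_1 = 0.
rank ∂_2 = 7, rank ∂_3 = 0 ⇒ b_2 = 8 − 7 − 0 = 1. So H_2 = Z.

H_0 = Z,  H_1 = 0,  H_2 = Z.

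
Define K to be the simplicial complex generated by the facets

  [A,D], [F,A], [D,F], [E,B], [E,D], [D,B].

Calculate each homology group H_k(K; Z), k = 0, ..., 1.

Fix the vertex order A < B < D < E < F and write every simplex with vertices in increasing order. Then dim K = 1 and the simplices of K are:

  0-simplices (5): A, B, D, E, F
  1-simplices (6): AD, AF, BD, BE, DE, DF

giving chain groups C_0 ≅ Z^5, C_1 ≅ Z^6.

∂_1: C_1 → C_0 is given by ∂[p,q] = [q] − [p].
This gives a 5×6 integer matrix of rank 4; reducing to Smith normal form yields diagonal entries (1,1,1,1).

Computing H_k = (kernel of ∂_k) / (image of ∂_{k+1}):

  H_0: rank C_0 − rank ∂_1 = 5 − 4 = 1, and the invariant factors of ∂_1 are all 1, so H_0 ≅ Z.
  H_1: rank ker ∂_1 − rank ∂_2 = (6 − 4) − 0 = 2, and there is no ∂_2, so H_1 ≅ Z^2.

H_0 ≅ Z,  H_1 ≅ Z^2.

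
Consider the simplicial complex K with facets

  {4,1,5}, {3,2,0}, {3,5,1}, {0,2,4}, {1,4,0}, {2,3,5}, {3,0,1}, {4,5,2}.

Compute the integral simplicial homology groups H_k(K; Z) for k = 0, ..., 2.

We work with the vertex ordering 0 < 1 < 2 < 3 < 4 < 5. The simplices of K, each written with vertices in increasing order, are:

  0-simplices (6): [0], [1], [2], [3], [4], [5]
  1-simplices (12): [0,1], [0,2], [0,3], [0,4], [1,3], [1,4], [1,5], [2,3], [2,4], [2,5], [3,5], [4,5]
  2-simplices (8): [0,1,3], [0,1,4], [0,2,3], [0,2,4], [1,3,5], [1,4,5], [2,3,5], [2,4,5]

Hence C_0 ≅ Z^6, C_1 ≅ Z^12, C_2 ≅ Z^8.

The boundary map ∂_1: C_1 → C_0 is given by ∂[p,q] = [q] − [p].
The 6×12 boundary matrix has rank 5 and Smith normal form diag(1,1,1,1,1).

∂_2: C_2 → C_1 maps a triangle to the signed sum of its edges. For instance
  ∂[1,3,5] = [3,5] − [1,5] + [1,3],
  ∂[0,2,4] = [2,4] − [0,4] + [0,2].
The resulting 12×8 matrix has rank 7, and its Smith normal form has invariant factors (1,1,1,1,1,1,1).

Computing H_k = (kernel of ∂_k) / (image of ∂_{k+1}):

  H_0: rank C_0 − rank ∂_1 = 6 − 5 = 1, and the invariant factors of ∂_1 are all 1, so H_0 ≅ Z.
  H_1: rank ker ∂_1 − rank ∂_2 = (12 − 5) − 7 = 0, and the invariant factors of ∂_2 are all 1, so H_1 ≅ 0.
  H_2: rank ker ∂_2 − rank ∂_3 = (8 − 7) − 0 = 1, and there is no ∂_3, so H_2 ≅ Z.

H_0 = Z,  H_1 = 0,  H_2 = Z.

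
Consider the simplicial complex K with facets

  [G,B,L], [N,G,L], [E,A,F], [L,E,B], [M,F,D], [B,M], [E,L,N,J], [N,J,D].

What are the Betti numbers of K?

We work with the vertex ordering A < B < D < E < F < G < J < L < M < N. The simplices of K, each written with vertices in increasing order, are:

  0-simplices (10): A, B, D, E, F, G, J, L, M, N
  1-simplices (20): AE, AF, BE, BG, BL, BM, DF, DJ, DM, DN, EF, EJ, EL, EN, FM, GL, GN, JL, JN, LN
  2-simplices (10): AEF, BEL, BGL, DFM, DJN, EJL, EJN, ELN, GLN, JLN
  3-simplices (1): EJLN

so the chain groups are C_0 ≅ Z^10, C_1 ≅ Z^20, C_2 ≅ Z^10, C_3 ≅ Z^1.

The boundary map ∂_1: C_1 → C_0 maps an edge to its endpoints' difference, ∂[p,q] = q − p.
The 10×20 boundary matrix has rank 9 and Smith normal form diag(1,1,1,1,1,1,1,1,1).

The boundary map ∂_2: C_2 → C_1 sends each 2-simplex [p,q,r] to [q,r] − [p,r] + [p,q]. For instance
  ∂JLN = LN − JN + JL,
  ∂BGL = GL − BL + BG.
This gives a 20×10 integer matrix of rank 9; reducing to Smith normal form yields diagonal entries (1,1,1,1,1,1,1,1,1).

∂_3: C_3 → C_2 sends each 3-simplex σ to the alternating sum Σ_i (−1)^i (σ with its i-th vertex removed). For instance
  ∂EJLN = JLN − ELN + EJN − EJL.
This gives a 10×1 integer matrix of rank 1; reducing to Smith normal form yields diagonal entries (1).

Now H_k = ker ∂_k / im ∂_{k+1}, so:

  H_0: rank C_0 − rank ∂_1 = 10 − 9 = 1, and the invariant factors of ∂_1 are all 1, so H_0 ≅ Z.
  H_1: rank ker ∂_1 − rank ∂_2 = (20 − 9) − 9 = 2, and the invariant factors of ∂_2 are all 1, so H_1 ≅ Z^2.
  H_2: rank ker ∂_2 − rank ∂_3 = (10 − 9) − 1 = 0, and the invariant factors of ∂_3 are all 1, so H_2 ≅ 0.
  H_3: rank ker ∂_3 − rank ∂_4 = (1 − 1) − 0 = 0, and there is no ∂_4, so H_3 ≅ 0.

Hence the Betti numbers are b_0 = 1, b_1 = 2, b_2 = 0, b_3 = 0.

b_0 = 1, b_1 = 2, b_2 = 0, b_3 = 0.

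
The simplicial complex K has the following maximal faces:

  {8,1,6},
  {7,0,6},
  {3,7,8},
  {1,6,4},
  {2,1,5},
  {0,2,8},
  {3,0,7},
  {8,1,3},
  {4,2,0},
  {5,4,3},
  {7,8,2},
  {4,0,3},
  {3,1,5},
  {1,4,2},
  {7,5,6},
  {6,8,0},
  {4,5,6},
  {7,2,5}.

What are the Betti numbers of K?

b_0 = 1, b_1 = 1, b_2 = 0.

Fix the vertex order 0 < 1 < 2 < 3 < 4 < 5 < 6 < 7 < 8 and write every simplex with vertices in increasing order. Then dim K = 2 and the simplices of K are:

  0-simplices (9): [0], [1], [2], [3], [4], [5], [6], [7], [8]
  1-simplices (27): (27 of them)
  2-simplices (18): [0,2,4], [0,2,8], [0,3,4], [0,3,7], [0,6,7], [0,6,8], [1,2,4], [1,2,5], [1,3,5], [1,3,8], [1,4,6], [1,6,8], [2,5,7], [2,7,8], [3,4,5], [3,7,8], [4,5,6], [5,6,7]

giving chain groups C_0 ≅ Z^9, C_1 ≅ Z^27, C_2 ≅ Z^18.

The boundary map ∂_1: C_1 → C_0 sends each edge [p,q] (with p < q) to q − p. For instance
  ∂[2,8] = [8] − [2].
As a 9×27 matrix over Z this has rank 8, with invariant factors (1,1,1,1,1,1,1,1).

The boundary map ∂_2: C_2 → C_1 maps a triangle to the signed sum of its edges. For instance
  ∂[2,7,8] = [7,8] − [2,8] + [2,7],
  ∂[3,7,8] = [7,8] − [3,8] + [3,7].
The resulting 27×18 matrix has rank 18, and its Smith normal form has invariant factors (1,1,1,1,1,1,1,1,1,1,1,1,1,1,1,1,1,2).

From H_k ≅ ker(∂_k) / im(∂_{k+1}) we obtain:

  H_0: rank C_0 − rank ∂_1 = 9 − 8 = 1, and the invariant factors of ∂_1 are all 1, so H_0 ≅ Z.
  H_1: rank ker ∂_1 − rank ∂_2 = (27 − 8) − 18 = 1, and ∂_2 has invariant factor 2 > 1, so H_1 ≅ Z ⊕ Z/2Z.
  H_2: rank ker ∂_2 − rank ∂_3 = (18 − 18) − 0 = 0, and there is no ∂_3, so H_2 ≅ 0.

(K is a triangulation of the Klein bottle.)

Hence the Betti numbers are b_0 = 1, b_1 = 1, b_2 = 0.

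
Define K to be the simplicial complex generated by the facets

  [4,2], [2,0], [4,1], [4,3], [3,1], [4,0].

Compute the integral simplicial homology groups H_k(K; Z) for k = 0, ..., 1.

Order the vertices as 0 < 1 < 2 < 3 < 4. Listing each simplex with vertices in this order, K has dimension 1 with simplices:

  0-simplices (5): [0], [1], [2], [3], [4]
  1-simplices (6): [0,2], [0,4], [1,3], [1,4], [2,4], [3,4]

Hence C_0 ≅ Z^5, C_1 ≅ Z^6.

Boundary ∂_1: C_1 → C_0 sends each edge [p,q] (with p < q) to q − p. For instance
  ∂[0,4] = [4] − [0].
As a 5×6 matrix over Z this has rank 4, with invariant factors (1,1,1,1).

Computing H_k = (kernel of ∂_k) / (image of ∂_{k+1}):

  H_0: rank C_0 − rank ∂_1 = 5 − 4 = 1, and the invariant factors of ∂_1 are all 1, so H_0 = Z.
  H_1: rank ker ∂_1 − rank ∂_2 = (6 − 4) − 0 = 2, and there is no ∂_2, so H_1 = Z^2.

(K is a triangulation of a wedge of 2 circles.)

H_0 ≅ Z,  H_1 ≅ Z^2.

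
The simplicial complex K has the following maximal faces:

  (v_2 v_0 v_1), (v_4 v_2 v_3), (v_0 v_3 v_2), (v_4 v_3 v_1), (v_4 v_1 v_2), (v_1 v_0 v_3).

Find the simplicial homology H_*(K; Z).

Fix the vertex order v_0 < v_1 < v_2 < v_3 < v_4 and write every simplex with vertices in increasing order. Then dim K = 2 and the simplices of K are:

  0-simplices (5): [v_0], [v_1], [v_2], [v_3], [v_4]
  1-simplices (9): [v_0,v_1], [v_0,v_2], [v_0,v_3], [v_1,v_2], [v_1,v_3], [v_1,v_4], [v_2,v_3], [v_2,v_4], [v_3,v_4]
  2-simplices (6): [v_0,v_1,v_2], [v_0,v_1,v_3], [v_0,v_2,v_3], [v_1,v_2,v_4], [v_1,v_3,v_4], [v_2,v_3,v_4]

so the chain groups are C_0 ≅ Z^5, C_1 ≅ Z^9, C_2 ≅ Z^6.

∂_1: C_1 → C_0 maps an edge to its endpoints' difference, ∂[p,q] = q − p.
The 5×9 boundary matrix has rank 4 and Smith normal form diag(1,1,1,1).

Boundary ∂_2: C_2 → C_1 acts by ∂[p,q,r] = [q,r] − [p,r] + [p,q]. For instance
  ∂[v_0,v_2,v_3] = [v_2,v_3] − [v_0,v_3] + [v_0,v_2],
  ∂[v_0,v_1,v_3] = [v_1,v_3] − [v_0,v_3] + [v_0,v_1].
As a 9×6 matrix over Z this has rank 5, with invariant factors (1,1,1,1,1).

From H_k ≅ ker(∂_k) / im(∂_{k+1}) we obtain:

  H_0: rank C_0 − rank ∂_1 = 5 − 4 = 1, and the invariant factors of ∂_1 are all 1, so H_0 ≅ Z.
  H_1: rank ker ∂_1 − rank ∂_2 = (9 − 4) − 5 = 0, and the invariant factors of ∂_2 are all 1, so H_1 ≅ 0.
  H_2: rank ker ∂_2 − rank ∂_3 = (6 − 5) − 0 = 1, and there is no ∂_3, so H_2 ≅ Z.

(K is a triangulation of the 2-sphere S^2.)

H_0 = Z,  H_1 = 0,  H_2 = Z.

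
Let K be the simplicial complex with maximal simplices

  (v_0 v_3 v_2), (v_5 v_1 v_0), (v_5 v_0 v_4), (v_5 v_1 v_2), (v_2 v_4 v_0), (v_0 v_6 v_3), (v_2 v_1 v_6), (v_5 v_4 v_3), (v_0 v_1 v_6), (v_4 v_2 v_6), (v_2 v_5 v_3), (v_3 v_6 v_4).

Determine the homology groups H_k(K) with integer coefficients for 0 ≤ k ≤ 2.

Take the total order v_0 < v_1 < v_2 < v_3 < v_4 < v_5 < v_6 on the vertex set. Then K (dimension 2) consists of the simplices:

  0-simplices (7): [v_0], [v_1], [v_2], [v_3], [v_4], [v_5], [v_6]
  1-simplices (18): (18 of them)
  2-simplices (12): (12 of them)

so the chain groups are C_0 ≅ Z^7, C_1 ≅ Z^18, C_2 ≅ Z^12.

The boundary map ∂_1: C_1 → C_0 maps an edge to its endpoints' difference, ∂[p,q] = q − p.
The resulting 7×18 matrix has rank 6, and its Smith normal form has invariant factors (1,1,1,1,1,1).

The boundary map ∂_2: C_2 → C_1 acts by ∂[p,q,r] = [q,r] − [p,r] + [p,q]. For instance
  ∂[v_0,v_3,v_6] = [v_3,v_6] − [v_0,v_6] + [v_0,v_3],
  ∂[v_0,v_4,v_5] = [v_4,v_5] − [v_0,v_5] + [v_0,v_4].
The 18×12 boundary matrix has rank 12 and Smith normal form diag(1,1,1,1,1,1,1,1,1,1,1,2).

Now H_k = ker ∂_k / im ∂_{k+1}, so:

  H_0: rank C_0 − rank ∂_1 = 7 − 6 = 1, and the invariant factors of ∂_1 are all 1, so H_0 ≅ Z.
  H_1: rank ker ∂_1 − rank ∂_2 = (18 − 6) − 12 = 0, and ∂_2 has invariant factor 2 > 1, so H_1 ≅ Z/2.
  H_2: rank ker ∂_2 − rank ∂_3 = (12 − 12) − 0 = 0, and there is no ∂_3, so H_2 ≅ 0.

H_0 = Z,  H_1 = Z/2,  H_2 = 0.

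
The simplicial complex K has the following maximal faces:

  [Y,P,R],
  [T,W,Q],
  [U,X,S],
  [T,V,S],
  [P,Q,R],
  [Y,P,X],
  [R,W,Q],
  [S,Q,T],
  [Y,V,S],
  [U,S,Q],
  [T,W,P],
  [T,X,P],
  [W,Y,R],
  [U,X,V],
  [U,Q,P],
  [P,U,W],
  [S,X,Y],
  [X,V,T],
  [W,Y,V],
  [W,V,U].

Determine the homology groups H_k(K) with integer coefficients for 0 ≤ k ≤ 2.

H_0 ≅ Z,  H_1 ≅ Z ⊕ Z/2,  H_2 = 0.

K has 10 vertices, 30 edges, 20 triangles.
rank ∂_0 = 0, rank ∂_1 = 9 ⇒ b_0 = 10 − 0 − 9 = 1; all invariant factors of ∂_1 are 1 so no torsion. So H_0 ≅ Z.
rank ∂_1 = 9, rank ∂_2 = 20 ⇒ b_1 = 30 − 9 − 20 = 1; ∂_2 has invariant factor(s) [2] giving torsion. So H_1 ≅ Z ⊕ Z/2.
rank ∂_2 = 20, rank ∂_3 = 0 ⇒ b_2 = 20 − 20 − 0 = 0. So H_2 ≅ 0.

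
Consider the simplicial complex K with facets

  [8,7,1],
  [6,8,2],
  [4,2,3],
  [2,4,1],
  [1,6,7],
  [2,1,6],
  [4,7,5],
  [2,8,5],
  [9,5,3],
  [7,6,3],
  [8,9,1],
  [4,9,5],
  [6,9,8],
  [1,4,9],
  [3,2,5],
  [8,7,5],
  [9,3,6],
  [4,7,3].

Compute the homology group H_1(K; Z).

Order the vertices as 1 < 2 < 3 < 4 < 5 < 6 < 7 < 8 < 9. Listing each simplex with vertices in this order, K has dimension 2 with simplices:

  0-simplices (9): [1], [2], [3], [4], [5], [6], [7], [8], [9]
  1-simplices (27): (27 of them)
  2-simplices (18): [1,2,4], [1,2,6], [1,4,9], [1,6,7], [1,7,8], [1,8,9], [2,3,4], [2,3,5], [2,5,8], [2,6,8], [3,4,7], [3,5,9], [3,6,7], [3,6,9], [4,5,7], [4,5,9], [5,7,8], [6,8,9]

giving chain groups C_0 ≅ Z^9, C_1 ≅ Z^27, C_2 ≅ Z^18.

Boundary ∂_1: C_1 → C_0 maps an edge to its endpoints' difference, ∂[p,q] = q − p. For instance
  ∂[1,7] = [7] − [1].
The 9×27 boundary matrix has rank 8 and Smith normal form diag(1,1,1,1,1,1,1,1).

∂_2: C_2 → C_1 acts by ∂[p,q,r] = [q,r] − [p,r] + [p,q]. For instance
  ∂[3,5,9] = [5,9] − [3,9] + [3,5],
  ∂[6,8,9] = [8,9] − [6,9] + [6,8].
This gives a 27×18 integer matrix of rank 18; reducing to Smith normal form yields diagonal entries (1,1,1,1,1,1,1,1,1,1,1,1,1,1,1,1,1,2).

Computing H_k = (kernel of ∂_k) / (image of ∂_{k+1}):

  H_1: rank ker ∂_1 − rank ∂_2 = (27 − 8) − 18 = 1, and ∂_2 has invariant factor 2 > 1, so H_1 ≅ Z ⊕ Z/2Z.

(K is a triangulation of the Klein bottle.)

H_1 = Z ⊕ Z/2Z.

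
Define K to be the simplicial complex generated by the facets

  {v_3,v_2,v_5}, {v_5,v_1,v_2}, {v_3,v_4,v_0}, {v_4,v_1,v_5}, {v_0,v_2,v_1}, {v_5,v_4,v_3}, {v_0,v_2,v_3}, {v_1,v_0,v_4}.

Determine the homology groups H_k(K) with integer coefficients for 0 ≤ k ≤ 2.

H_0 = Z,  H_1 = 0,  H_2 = Z.

We work with the vertex ordering v_0 < v_1 < v_2 < v_3 < v_4 < v_5. The simplices of K, each written with vertices in increasing order, are:

  0-simplices (6): [v_0], [v_1], [v_2], [v_3], [v_4], [v_5]
  1-simplices (12): [v_0,v_1], [v_0,v_2], [v_0,v_3], [v_0,v_4], [v_1,v_2], [v_1,v_4], [v_1,v_5], [v_2,v_3], [v_2,v_5], [v_3,v_4], [v_3,v_5], [v_4,v_5]
  2-simplices (8): [v_0,v_1,v_2], [v_0,v_1,v_4], [v_0,v_2,v_3], [v_0,v_3,v_4], [v_1,v_2,v_5], [v_1,v_4,v_5], [v_2,v_3,v_5], [v_3,v_4,v_5]

Hence C_0 ≅ Z^6, C_1 ≅ Z^12, C_2 ≅ Z^8.

The boundary map ∂_1: C_1 → C_0 maps an edge to its endpoints' difference, ∂[p,q] = q − p.
As a 6×12 matrix over Z this has rank 5, with invariant factors (1,1,1,1,1).

The boundary map ∂_2: C_2 → C_1 sends each 2-simplex [p,q,r] to [q,r] − [p,r] + [p,q]. For instance
  ∂[v_1,v_4,v_5] = [v_4,v_5] − [v_1,v_5] + [v_1,v_4],
  ∂[v_2,v_3,v_5] = [v_3,v_5] − [v_2,v_5] + [v_2,v_3].
As a 12×8 matrix over Z this has rank 7, with invariant factors (1,1,1,1,1,1,1).

Now H_k = ker ∂_k / im ∂_{k+1}, so:

  H_0: rank C_0 − rank ∂_1 = 6 − 5 = 1, and the invariant factors of ∂_1 are all 1, so H_0 = Z.
  H_1: rank ker ∂_1 − rank ∂_2 = (12 − 5) − 7 = 0, and the invariant factors of ∂_2 are all 1, so H_1 = 0.
  H_2: rank ker ∂_2 − rank ∂_3 = (8 − 7) − 0 = 1, and there is no ∂_3, so H_2 = Z.

(K is a triangulation of the 2-sphere S^2.)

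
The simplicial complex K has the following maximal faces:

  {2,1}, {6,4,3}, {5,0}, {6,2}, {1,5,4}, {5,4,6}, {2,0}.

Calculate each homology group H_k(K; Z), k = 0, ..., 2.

H_0 = Z,  H_1 = Z^2,  H_2 = 0.

We work with the vertex ordering 0 < 1 < 2 < 3 < 4 < 5 < 6. The simplices of K, each written with vertices in increasing order, are:

  0-simplices (7): [0], [1], [2], [3], [4], [5], [6]
  1-simplices (11): [0,2], [0,5], [1,2], [1,4], [1,5], [2,6], [3,4], [3,6], [4,5], [4,6], [5,6]
  2-simplices (3): [1,4,5], [3,4,6], [4,5,6]

so the chain groups are C_0 ≅ Z^7, C_1 ≅ Z^11, C_2 ≅ Z^3.

The boundary map ∂_1: C_1 → C_0 is given by ∂[p,q] = [q] − [p]. For instance
  ∂[5,6] = [6] − [5].
The resulting 7×11 matrix has rank 6, and its Smith normal form has invariant factors (1,1,1,1,1,1).

Boundary ∂_2: C_2 → C_1 acts by ∂[p,q,r] = [q,r] − [p,r] + [p,q]. For instance
  ∂[3,4,6] = [4,6] − [3,6] + [3,4],
  ∂[1,4,5] = [4,5] − [1,5] + [1,4].
This gives a 11×3 integer matrix of rank 3; reducing to Smith normal form yields diagonal entries (1,1,1).

Now H_k = ker ∂_k / im ∂_{k+1}, so:

  H_0: rank C_0 − rank ∂_1 = 7 − 6 = 1, and the invariant factors of ∂_1 are all 1, so H_0 = Z.
  H_1: rank ker ∂_1 − rank ∂_2 = (11 − 6) − 3 = 2, and the invariant factors of ∂_2 are all 1, so H_1 = Z^2.
  H_2: rank ker ∂_2 − rank ∂_3 = (3 − 3) − 0 = 0, and there is no ∂_3, so H_2 = 0.

As a check, the Euler characteristic is 7 − 11 + 3 = -1, which agrees with 1 − 2 + 0 = -1.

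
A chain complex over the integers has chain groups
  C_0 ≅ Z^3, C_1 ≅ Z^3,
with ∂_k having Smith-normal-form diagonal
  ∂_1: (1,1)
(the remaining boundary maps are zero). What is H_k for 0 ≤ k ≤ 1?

H_0 = Z,  H_1 = Z.

H_0: b_0 = 3 − 0 − 2 = 1; torsion from ∂_1 factors > 1: none. So H_0 = Z.
H_1: b_1 = 3 − 2 − 0 = 1; torsion from ∂_2 factors > 1: none. So H_1 = Z.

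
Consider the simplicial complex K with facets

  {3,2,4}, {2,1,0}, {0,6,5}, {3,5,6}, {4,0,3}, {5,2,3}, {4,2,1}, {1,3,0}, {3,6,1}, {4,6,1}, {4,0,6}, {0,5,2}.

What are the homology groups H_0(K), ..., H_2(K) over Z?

Take the total order 0 < 1 < 2 < 3 < 4 < 5 < 6 on the vertex set. Then K (dimension 2) consists of the simplices:

  0-simplices (7): [0], [1], [2], [3], [4], [5], [6]
  1-simplices (18): [0,1], [0,2], [0,3], [0,4], [0,5], [0,6], [1,2], [1,3], [1,4], [1,6], [2,3], [2,4], [2,5], [3,4], [3,5], [3,6], [4,6], [5,6]
  2-simplices (12): [0,1,2], [0,1,3], [0,2,5], [0,3,4], [0,4,6], [0,5,6], [1,2,4], [1,3,6], [1,4,6], [2,3,4], [2,3,5], [3,5,6]

giving chain groups C_0 ≅ Z^7, C_1 ≅ Z^18, C_2 ≅ Z^12.

The boundary map ∂_1: C_1 → C_0 sends each edge [p,q] (with p < q) to q − p. For instance
  ∂[0,4] = [4] − [0].
As a 7×18 matrix over Z this has rank 6, with invariant factors (1,1,1,1,1,1).

∂_2: C_2 → C_1 acts by ∂[p,q,r] = [q,r] − [p,r] + [p,q]. For instance
  ∂[1,2,4] = [2,4] − [1,4] + [1,2],
  ∂[3,5,6] = [5,6] − [3,6] + [3,5].
This gives a 18×12 integer matrix of rank 12; reducing to Smith normal form yields diagonal entries (1,1,1,1,1,1,1,1,1,1,1,2).

Reading off H_k = ker ∂_k / im ∂_{k+1}:

  H_0: rank C_0 − rank ∂_1 = 7 − 6 = 1, and the invariant factors of ∂_1 are all 1, so H_0 ≅ Z.
  H_1: rank ker ∂_1 − rank ∂_2 = (18 − 6) − 12 = 0, and ∂_2 has invariant factor 2 > 1, so H_1 ≅ Z/2.
  H_2: rank ker ∂_2 − rank ∂_3 = (12 − 12) − 0 = 0, and there is no ∂_3, so H_2 ≅ 0.

As a check, the Euler characteristic is 7 − 18 + 12 = 1, which agrees with 1 − 0 + 0 = 1.
(K is a triangulation of the real projective plane RP^2.)

H_0 ≅ Z,  H_1 ≅ Z/2,  H_2 = 0.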